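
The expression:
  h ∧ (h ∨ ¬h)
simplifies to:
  h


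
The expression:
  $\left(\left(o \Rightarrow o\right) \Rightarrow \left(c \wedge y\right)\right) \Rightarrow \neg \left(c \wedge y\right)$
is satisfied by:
  {c: False, y: False}
  {y: True, c: False}
  {c: True, y: False}


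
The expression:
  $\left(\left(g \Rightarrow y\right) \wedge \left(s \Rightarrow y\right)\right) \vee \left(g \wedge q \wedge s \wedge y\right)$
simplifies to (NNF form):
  $y \vee \left(\neg g \wedge \neg s\right)$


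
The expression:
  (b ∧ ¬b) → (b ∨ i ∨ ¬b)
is always true.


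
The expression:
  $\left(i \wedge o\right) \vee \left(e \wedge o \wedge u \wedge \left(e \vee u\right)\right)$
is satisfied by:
  {i: True, u: True, o: True, e: True}
  {i: True, u: True, o: True, e: False}
  {i: True, o: True, e: True, u: False}
  {i: True, o: True, e: False, u: False}
  {u: True, o: True, e: True, i: False}


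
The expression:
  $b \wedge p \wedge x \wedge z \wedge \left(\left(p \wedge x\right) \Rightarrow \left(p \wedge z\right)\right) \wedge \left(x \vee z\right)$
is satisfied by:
  {z: True, p: True, b: True, x: True}


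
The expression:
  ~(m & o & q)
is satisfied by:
  {o: False, m: False, q: False}
  {q: True, o: False, m: False}
  {m: True, o: False, q: False}
  {q: True, m: True, o: False}
  {o: True, q: False, m: False}
  {q: True, o: True, m: False}
  {m: True, o: True, q: False}


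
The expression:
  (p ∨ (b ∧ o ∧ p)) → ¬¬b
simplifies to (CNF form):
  b ∨ ¬p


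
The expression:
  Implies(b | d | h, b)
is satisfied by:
  {b: True, h: False, d: False}
  {b: True, d: True, h: False}
  {b: True, h: True, d: False}
  {b: True, d: True, h: True}
  {d: False, h: False, b: False}


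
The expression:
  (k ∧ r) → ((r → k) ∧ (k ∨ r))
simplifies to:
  True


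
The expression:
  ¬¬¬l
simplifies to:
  ¬l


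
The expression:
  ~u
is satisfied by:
  {u: False}


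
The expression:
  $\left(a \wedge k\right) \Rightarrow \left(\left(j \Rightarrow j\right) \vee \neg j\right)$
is always true.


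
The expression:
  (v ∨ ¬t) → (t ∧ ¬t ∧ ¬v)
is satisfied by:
  {t: True, v: False}


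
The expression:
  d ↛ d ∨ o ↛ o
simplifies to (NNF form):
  False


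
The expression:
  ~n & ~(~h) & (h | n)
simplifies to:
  h & ~n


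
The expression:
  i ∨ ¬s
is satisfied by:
  {i: True, s: False}
  {s: False, i: False}
  {s: True, i: True}


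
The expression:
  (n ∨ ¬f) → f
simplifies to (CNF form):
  f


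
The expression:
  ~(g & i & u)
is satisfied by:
  {g: False, u: False, i: False}
  {i: True, g: False, u: False}
  {u: True, g: False, i: False}
  {i: True, u: True, g: False}
  {g: True, i: False, u: False}
  {i: True, g: True, u: False}
  {u: True, g: True, i: False}


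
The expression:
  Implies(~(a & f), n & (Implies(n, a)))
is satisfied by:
  {a: True, n: True, f: True}
  {a: True, n: True, f: False}
  {a: True, f: True, n: False}


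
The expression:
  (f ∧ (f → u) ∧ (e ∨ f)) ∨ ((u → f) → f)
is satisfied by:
  {u: True, f: True}
  {u: True, f: False}
  {f: True, u: False}


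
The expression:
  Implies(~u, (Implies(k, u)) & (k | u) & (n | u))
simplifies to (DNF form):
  u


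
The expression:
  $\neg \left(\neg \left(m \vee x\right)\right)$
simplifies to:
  $m \vee x$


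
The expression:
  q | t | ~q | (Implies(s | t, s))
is always true.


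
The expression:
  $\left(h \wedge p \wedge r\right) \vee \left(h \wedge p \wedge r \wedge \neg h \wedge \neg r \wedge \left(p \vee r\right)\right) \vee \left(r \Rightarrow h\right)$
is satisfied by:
  {h: True, r: False}
  {r: False, h: False}
  {r: True, h: True}


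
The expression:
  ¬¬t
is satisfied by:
  {t: True}


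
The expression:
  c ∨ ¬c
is always true.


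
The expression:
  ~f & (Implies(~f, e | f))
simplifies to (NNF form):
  e & ~f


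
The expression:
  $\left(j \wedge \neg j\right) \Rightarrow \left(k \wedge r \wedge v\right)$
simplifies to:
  $\text{True}$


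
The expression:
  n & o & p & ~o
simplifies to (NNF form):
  False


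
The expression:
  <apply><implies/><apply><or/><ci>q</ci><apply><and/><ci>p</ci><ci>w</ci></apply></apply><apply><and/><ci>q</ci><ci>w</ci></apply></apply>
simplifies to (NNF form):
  <apply><or/><apply><and/><ci>q</ci><ci>w</ci></apply><apply><and/><apply><not/><ci>p</ci></apply><apply><not/><ci>q</ci></apply></apply><apply><and/><apply><not/><ci>q</ci></apply><apply><not/><ci>w</ci></apply></apply></apply>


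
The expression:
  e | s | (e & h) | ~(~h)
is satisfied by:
  {s: True, e: True, h: True}
  {s: True, e: True, h: False}
  {s: True, h: True, e: False}
  {s: True, h: False, e: False}
  {e: True, h: True, s: False}
  {e: True, h: False, s: False}
  {h: True, e: False, s: False}


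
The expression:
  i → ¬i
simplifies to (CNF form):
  ¬i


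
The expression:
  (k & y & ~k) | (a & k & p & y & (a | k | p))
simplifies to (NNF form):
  a & k & p & y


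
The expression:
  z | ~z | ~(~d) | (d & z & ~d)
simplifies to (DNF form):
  True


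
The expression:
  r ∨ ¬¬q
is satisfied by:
  {r: True, q: True}
  {r: True, q: False}
  {q: True, r: False}


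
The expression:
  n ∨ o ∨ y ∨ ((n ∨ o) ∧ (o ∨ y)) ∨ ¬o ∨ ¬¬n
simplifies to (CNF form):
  True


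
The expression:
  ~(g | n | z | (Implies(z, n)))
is never true.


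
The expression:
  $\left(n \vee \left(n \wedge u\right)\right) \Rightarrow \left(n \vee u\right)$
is always true.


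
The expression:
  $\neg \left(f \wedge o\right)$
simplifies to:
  $\neg f \vee \neg o$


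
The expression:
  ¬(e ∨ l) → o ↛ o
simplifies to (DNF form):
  e ∨ l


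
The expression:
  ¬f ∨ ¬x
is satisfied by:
  {x: False, f: False}
  {f: True, x: False}
  {x: True, f: False}


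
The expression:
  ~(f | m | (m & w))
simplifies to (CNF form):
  ~f & ~m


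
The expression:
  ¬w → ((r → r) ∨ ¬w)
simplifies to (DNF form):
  True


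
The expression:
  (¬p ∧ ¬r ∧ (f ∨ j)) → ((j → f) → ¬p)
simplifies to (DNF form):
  True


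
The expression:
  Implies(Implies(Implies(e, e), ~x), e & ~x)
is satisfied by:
  {x: True, e: True}
  {x: True, e: False}
  {e: True, x: False}


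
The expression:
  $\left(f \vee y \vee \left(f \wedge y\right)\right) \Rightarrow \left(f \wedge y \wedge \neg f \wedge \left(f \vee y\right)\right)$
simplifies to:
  $\neg f \wedge \neg y$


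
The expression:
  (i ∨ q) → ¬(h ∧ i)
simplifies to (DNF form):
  ¬h ∨ ¬i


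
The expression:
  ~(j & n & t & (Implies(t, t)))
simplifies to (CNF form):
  ~j | ~n | ~t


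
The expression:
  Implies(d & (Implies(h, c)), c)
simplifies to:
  c | h | ~d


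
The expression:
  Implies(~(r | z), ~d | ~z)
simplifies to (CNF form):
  True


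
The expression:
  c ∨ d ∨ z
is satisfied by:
  {d: True, z: True, c: True}
  {d: True, z: True, c: False}
  {d: True, c: True, z: False}
  {d: True, c: False, z: False}
  {z: True, c: True, d: False}
  {z: True, c: False, d: False}
  {c: True, z: False, d: False}


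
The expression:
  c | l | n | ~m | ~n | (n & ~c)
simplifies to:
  True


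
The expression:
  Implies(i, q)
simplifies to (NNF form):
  q | ~i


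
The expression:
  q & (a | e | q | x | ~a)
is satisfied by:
  {q: True}


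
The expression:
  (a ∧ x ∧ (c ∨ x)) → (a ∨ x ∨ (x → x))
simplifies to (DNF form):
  True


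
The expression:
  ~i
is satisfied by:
  {i: False}


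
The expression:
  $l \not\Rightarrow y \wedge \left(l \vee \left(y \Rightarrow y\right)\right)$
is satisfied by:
  {l: True, y: False}


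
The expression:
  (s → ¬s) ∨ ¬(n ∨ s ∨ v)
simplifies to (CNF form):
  ¬s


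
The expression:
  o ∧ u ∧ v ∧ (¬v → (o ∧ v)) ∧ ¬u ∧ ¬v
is never true.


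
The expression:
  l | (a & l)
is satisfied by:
  {l: True}


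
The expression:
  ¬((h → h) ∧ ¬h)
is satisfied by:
  {h: True}


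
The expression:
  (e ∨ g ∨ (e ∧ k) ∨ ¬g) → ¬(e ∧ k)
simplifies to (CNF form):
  ¬e ∨ ¬k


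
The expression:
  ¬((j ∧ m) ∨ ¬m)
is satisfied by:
  {m: True, j: False}


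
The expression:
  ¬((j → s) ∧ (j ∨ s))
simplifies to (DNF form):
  ¬s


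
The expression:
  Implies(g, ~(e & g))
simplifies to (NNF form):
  ~e | ~g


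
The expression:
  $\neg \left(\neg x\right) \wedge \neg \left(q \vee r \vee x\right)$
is never true.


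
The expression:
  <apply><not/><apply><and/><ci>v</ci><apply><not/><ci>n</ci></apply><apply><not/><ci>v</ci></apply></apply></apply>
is always true.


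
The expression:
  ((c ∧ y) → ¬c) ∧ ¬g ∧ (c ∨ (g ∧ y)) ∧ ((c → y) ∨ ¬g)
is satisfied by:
  {c: True, g: False, y: False}


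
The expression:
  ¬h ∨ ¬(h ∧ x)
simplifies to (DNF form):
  ¬h ∨ ¬x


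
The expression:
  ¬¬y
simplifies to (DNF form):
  y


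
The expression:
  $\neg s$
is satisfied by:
  {s: False}


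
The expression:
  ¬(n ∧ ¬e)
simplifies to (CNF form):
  e ∨ ¬n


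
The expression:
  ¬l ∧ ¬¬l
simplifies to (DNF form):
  False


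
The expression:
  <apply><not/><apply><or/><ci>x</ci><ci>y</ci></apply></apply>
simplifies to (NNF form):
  <apply><and/><apply><not/><ci>x</ci></apply><apply><not/><ci>y</ci></apply></apply>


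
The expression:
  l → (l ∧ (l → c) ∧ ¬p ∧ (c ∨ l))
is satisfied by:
  {c: True, p: False, l: False}
  {p: False, l: False, c: False}
  {c: True, p: True, l: False}
  {p: True, c: False, l: False}
  {l: True, c: True, p: False}


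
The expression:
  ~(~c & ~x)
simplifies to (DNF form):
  c | x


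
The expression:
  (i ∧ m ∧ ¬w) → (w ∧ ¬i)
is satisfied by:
  {w: True, m: False, i: False}
  {m: False, i: False, w: False}
  {w: True, i: True, m: False}
  {i: True, m: False, w: False}
  {w: True, m: True, i: False}
  {m: True, w: False, i: False}
  {w: True, i: True, m: True}


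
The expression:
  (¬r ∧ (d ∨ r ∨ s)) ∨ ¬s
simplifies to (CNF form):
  ¬r ∨ ¬s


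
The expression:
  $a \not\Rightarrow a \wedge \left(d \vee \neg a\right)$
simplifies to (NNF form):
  $\text{False}$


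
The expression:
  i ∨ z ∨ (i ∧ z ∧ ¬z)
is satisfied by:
  {i: True, z: True}
  {i: True, z: False}
  {z: True, i: False}


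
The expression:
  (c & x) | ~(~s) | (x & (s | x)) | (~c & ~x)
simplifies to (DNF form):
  s | x | ~c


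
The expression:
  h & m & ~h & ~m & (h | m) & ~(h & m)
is never true.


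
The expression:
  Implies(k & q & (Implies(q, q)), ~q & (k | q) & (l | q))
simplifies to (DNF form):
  ~k | ~q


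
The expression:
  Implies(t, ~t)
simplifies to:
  ~t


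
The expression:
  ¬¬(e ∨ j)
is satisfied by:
  {e: True, j: True}
  {e: True, j: False}
  {j: True, e: False}


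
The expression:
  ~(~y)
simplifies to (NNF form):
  y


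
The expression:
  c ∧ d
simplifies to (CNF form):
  c ∧ d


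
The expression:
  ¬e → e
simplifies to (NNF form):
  e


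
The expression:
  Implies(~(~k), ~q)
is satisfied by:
  {k: False, q: False}
  {q: True, k: False}
  {k: True, q: False}


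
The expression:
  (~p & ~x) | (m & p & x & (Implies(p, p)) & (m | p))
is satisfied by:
  {m: True, x: False, p: False}
  {m: False, x: False, p: False}
  {x: True, p: True, m: True}


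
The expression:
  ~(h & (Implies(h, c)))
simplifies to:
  ~c | ~h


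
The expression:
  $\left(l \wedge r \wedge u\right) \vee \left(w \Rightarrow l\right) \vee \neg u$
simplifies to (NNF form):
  $l \vee \neg u \vee \neg w$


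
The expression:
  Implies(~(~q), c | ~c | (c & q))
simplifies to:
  True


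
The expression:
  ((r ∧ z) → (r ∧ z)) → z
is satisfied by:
  {z: True}


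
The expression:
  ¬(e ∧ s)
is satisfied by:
  {s: False, e: False}
  {e: True, s: False}
  {s: True, e: False}


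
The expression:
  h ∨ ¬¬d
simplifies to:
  d ∨ h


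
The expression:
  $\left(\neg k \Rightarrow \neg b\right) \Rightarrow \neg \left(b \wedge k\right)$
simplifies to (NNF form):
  $\neg b \vee \neg k$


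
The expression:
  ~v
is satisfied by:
  {v: False}


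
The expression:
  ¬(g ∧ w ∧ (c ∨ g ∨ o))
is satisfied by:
  {w: False, g: False}
  {g: True, w: False}
  {w: True, g: False}


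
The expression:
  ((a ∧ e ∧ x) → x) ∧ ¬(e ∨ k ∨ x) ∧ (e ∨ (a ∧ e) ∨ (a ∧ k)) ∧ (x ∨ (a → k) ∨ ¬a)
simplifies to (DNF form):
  False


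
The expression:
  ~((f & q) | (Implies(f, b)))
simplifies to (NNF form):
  f & ~b & ~q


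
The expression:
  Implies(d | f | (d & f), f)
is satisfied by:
  {f: True, d: False}
  {d: False, f: False}
  {d: True, f: True}


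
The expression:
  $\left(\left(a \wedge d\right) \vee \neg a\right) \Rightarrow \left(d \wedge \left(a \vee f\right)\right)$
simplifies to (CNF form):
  $\left(a \vee d\right) \wedge \left(a \vee f\right)$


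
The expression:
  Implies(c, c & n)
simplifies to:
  n | ~c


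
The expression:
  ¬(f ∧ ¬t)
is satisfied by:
  {t: True, f: False}
  {f: False, t: False}
  {f: True, t: True}


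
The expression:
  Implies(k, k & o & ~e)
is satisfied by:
  {o: True, k: False, e: False}
  {o: False, k: False, e: False}
  {e: True, o: True, k: False}
  {e: True, o: False, k: False}
  {k: True, o: True, e: False}


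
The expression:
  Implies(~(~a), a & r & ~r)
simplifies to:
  ~a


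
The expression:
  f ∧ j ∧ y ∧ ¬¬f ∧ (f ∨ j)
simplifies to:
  f ∧ j ∧ y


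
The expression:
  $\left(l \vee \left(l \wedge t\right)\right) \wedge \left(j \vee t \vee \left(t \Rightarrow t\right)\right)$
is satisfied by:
  {l: True}


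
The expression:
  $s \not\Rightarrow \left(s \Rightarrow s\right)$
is never true.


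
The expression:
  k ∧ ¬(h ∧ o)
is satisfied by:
  {k: True, h: False, o: False}
  {o: True, k: True, h: False}
  {h: True, k: True, o: False}


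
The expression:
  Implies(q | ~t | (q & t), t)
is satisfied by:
  {t: True}


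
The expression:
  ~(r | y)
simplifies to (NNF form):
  ~r & ~y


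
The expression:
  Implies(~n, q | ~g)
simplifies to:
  n | q | ~g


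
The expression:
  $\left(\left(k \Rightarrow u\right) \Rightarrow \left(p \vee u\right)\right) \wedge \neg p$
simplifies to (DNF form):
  $\left(k \wedge \neg p\right) \vee \left(u \wedge \neg p\right)$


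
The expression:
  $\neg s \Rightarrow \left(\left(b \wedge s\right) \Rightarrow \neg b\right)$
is always true.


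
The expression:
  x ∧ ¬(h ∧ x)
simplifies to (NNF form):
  x ∧ ¬h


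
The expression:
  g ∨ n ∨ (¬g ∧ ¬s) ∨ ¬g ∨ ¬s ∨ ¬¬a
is always true.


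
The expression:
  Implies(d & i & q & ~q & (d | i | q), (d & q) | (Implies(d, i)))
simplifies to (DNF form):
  True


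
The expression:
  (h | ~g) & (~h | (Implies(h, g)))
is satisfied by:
  {h: False, g: False}
  {g: True, h: True}


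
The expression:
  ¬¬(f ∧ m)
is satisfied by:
  {m: True, f: True}


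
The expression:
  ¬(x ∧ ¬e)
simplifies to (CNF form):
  e ∨ ¬x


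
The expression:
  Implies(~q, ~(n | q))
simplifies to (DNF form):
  q | ~n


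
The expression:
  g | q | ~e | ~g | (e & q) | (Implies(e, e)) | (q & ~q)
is always true.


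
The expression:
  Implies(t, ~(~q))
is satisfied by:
  {q: True, t: False}
  {t: False, q: False}
  {t: True, q: True}


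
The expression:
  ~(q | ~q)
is never true.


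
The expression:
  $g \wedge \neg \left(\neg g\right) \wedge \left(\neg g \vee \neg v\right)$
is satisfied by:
  {g: True, v: False}


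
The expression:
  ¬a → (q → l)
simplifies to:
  a ∨ l ∨ ¬q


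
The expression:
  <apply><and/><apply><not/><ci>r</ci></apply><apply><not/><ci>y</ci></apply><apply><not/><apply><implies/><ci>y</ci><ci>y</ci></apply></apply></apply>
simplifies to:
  <false/>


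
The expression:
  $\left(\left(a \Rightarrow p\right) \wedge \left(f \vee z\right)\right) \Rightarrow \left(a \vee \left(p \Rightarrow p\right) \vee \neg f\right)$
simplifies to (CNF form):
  $\text{True}$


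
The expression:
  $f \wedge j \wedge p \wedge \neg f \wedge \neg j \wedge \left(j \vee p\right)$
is never true.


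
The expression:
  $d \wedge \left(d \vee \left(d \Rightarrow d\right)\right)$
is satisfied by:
  {d: True}


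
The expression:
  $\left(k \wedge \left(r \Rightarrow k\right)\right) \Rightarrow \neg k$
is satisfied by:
  {k: False}


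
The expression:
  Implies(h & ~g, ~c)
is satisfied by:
  {g: True, h: False, c: False}
  {h: False, c: False, g: False}
  {g: True, c: True, h: False}
  {c: True, h: False, g: False}
  {g: True, h: True, c: False}
  {h: True, g: False, c: False}
  {g: True, c: True, h: True}


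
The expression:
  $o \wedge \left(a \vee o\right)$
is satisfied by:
  {o: True}


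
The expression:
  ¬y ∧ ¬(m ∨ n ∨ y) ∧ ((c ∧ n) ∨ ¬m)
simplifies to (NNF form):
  ¬m ∧ ¬n ∧ ¬y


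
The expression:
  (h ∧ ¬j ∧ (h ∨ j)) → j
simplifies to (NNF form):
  j ∨ ¬h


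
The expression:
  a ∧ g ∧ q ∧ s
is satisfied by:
  {a: True, g: True, s: True, q: True}


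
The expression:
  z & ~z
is never true.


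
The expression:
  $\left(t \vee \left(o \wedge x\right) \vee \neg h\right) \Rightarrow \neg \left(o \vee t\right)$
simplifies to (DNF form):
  $\left(\neg o \wedge \neg t\right) \vee \left(h \wedge \neg o \wedge \neg t\right) \vee \left(h \wedge \neg t \wedge \neg x\right) \vee \left(\neg o \wedge \neg t \wedge \neg x\right)$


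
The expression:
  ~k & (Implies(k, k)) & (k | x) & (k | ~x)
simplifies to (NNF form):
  False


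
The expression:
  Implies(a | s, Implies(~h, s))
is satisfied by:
  {s: True, h: True, a: False}
  {s: True, h: False, a: False}
  {h: True, s: False, a: False}
  {s: False, h: False, a: False}
  {s: True, a: True, h: True}
  {s: True, a: True, h: False}
  {a: True, h: True, s: False}


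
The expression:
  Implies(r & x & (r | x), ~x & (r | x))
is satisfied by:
  {x: False, r: False}
  {r: True, x: False}
  {x: True, r: False}


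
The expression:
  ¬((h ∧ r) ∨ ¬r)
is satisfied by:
  {r: True, h: False}


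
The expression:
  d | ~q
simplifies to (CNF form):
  d | ~q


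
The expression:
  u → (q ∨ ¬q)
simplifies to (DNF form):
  True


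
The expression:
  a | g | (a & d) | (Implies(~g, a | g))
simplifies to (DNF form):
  a | g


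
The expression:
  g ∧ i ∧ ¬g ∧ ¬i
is never true.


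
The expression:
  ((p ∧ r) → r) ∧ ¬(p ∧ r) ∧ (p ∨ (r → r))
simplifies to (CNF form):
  ¬p ∨ ¬r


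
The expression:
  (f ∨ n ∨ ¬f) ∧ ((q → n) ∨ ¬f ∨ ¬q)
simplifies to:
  n ∨ ¬f ∨ ¬q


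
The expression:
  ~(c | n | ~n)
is never true.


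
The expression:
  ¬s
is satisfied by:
  {s: False}


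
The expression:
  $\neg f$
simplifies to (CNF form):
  $\neg f$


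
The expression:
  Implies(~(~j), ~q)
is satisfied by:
  {q: False, j: False}
  {j: True, q: False}
  {q: True, j: False}


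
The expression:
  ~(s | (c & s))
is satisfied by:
  {s: False}


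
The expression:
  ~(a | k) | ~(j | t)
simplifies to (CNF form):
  (~a | ~j) & (~a | ~t) & (~j | ~k) & (~k | ~t)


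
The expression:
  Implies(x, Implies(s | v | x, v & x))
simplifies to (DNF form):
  v | ~x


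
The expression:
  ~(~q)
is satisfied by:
  {q: True}


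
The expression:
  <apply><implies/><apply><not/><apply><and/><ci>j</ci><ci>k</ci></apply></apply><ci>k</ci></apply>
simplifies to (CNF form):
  <ci>k</ci>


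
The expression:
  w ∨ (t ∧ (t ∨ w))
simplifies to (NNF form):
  t ∨ w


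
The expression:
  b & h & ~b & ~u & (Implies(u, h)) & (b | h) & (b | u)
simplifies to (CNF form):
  False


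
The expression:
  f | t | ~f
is always true.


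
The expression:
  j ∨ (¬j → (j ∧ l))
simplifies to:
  j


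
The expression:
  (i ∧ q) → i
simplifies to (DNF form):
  True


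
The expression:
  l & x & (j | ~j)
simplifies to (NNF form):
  l & x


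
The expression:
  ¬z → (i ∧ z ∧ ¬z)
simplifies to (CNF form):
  z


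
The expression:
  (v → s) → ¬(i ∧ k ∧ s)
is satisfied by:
  {s: False, k: False, i: False}
  {i: True, s: False, k: False}
  {k: True, s: False, i: False}
  {i: True, k: True, s: False}
  {s: True, i: False, k: False}
  {i: True, s: True, k: False}
  {k: True, s: True, i: False}


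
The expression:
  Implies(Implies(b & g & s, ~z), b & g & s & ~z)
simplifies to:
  b & g & s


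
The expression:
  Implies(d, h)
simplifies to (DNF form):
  h | ~d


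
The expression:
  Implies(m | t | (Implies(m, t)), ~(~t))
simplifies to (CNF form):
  t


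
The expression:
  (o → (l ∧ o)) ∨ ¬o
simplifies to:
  l ∨ ¬o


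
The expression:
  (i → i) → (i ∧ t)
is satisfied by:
  {t: True, i: True}


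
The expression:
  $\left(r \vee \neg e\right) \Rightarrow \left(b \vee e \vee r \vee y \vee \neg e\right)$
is always true.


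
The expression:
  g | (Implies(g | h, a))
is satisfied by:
  {a: True, g: True, h: False}
  {a: True, h: False, g: False}
  {g: True, h: False, a: False}
  {g: False, h: False, a: False}
  {a: True, g: True, h: True}
  {a: True, h: True, g: False}
  {g: True, h: True, a: False}


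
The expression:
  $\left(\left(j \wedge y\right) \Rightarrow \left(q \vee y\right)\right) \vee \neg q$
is always true.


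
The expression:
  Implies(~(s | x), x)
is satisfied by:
  {x: True, s: True}
  {x: True, s: False}
  {s: True, x: False}


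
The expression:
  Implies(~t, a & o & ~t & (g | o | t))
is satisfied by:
  {a: True, t: True, o: True}
  {a: True, t: True, o: False}
  {t: True, o: True, a: False}
  {t: True, o: False, a: False}
  {a: True, o: True, t: False}


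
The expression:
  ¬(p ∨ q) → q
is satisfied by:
  {q: True, p: True}
  {q: True, p: False}
  {p: True, q: False}


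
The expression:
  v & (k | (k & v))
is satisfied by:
  {k: True, v: True}


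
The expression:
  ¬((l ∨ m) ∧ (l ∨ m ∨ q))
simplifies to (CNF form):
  ¬l ∧ ¬m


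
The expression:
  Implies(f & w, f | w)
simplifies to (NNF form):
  True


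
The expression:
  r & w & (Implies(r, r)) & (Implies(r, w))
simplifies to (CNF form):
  r & w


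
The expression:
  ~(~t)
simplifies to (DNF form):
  t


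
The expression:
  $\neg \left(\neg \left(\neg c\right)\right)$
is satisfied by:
  {c: False}


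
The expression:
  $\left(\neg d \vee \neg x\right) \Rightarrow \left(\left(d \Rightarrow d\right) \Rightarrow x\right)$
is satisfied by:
  {x: True}


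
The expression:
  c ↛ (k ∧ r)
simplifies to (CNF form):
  c ∧ (¬k ∨ ¬r)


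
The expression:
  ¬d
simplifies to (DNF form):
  ¬d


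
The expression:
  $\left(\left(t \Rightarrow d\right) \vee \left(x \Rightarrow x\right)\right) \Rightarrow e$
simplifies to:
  $e$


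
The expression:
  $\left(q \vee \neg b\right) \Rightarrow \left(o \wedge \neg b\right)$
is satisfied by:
  {o: True, b: False, q: False}
  {o: True, q: True, b: False}
  {o: True, b: True, q: False}
  {b: True, q: False, o: False}


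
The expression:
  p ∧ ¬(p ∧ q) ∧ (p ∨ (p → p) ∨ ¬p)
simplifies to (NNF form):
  p ∧ ¬q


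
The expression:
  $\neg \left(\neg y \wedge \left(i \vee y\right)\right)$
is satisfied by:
  {y: True, i: False}
  {i: False, y: False}
  {i: True, y: True}


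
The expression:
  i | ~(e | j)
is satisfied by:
  {i: True, j: False, e: False}
  {i: True, e: True, j: False}
  {i: True, j: True, e: False}
  {i: True, e: True, j: True}
  {e: False, j: False, i: False}


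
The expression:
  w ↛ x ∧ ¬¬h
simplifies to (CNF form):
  h ∧ w ∧ ¬x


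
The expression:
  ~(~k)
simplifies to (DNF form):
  k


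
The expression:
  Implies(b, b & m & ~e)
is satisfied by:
  {m: True, b: False, e: False}
  {m: False, b: False, e: False}
  {e: True, m: True, b: False}
  {e: True, m: False, b: False}
  {b: True, m: True, e: False}


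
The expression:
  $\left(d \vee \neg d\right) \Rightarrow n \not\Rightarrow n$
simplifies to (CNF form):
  $\text{False}$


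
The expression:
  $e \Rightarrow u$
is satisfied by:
  {u: True, e: False}
  {e: False, u: False}
  {e: True, u: True}


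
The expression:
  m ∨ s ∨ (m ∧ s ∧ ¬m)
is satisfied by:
  {m: True, s: True}
  {m: True, s: False}
  {s: True, m: False}


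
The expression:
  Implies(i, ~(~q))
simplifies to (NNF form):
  q | ~i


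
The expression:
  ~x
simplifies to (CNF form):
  ~x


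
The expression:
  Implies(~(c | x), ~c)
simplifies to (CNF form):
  True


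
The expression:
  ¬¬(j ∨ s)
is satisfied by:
  {s: True, j: True}
  {s: True, j: False}
  {j: True, s: False}


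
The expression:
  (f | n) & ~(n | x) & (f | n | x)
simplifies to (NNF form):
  f & ~n & ~x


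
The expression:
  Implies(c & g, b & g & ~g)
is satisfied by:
  {g: False, c: False}
  {c: True, g: False}
  {g: True, c: False}


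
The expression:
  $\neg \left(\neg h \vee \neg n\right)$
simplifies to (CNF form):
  $h \wedge n$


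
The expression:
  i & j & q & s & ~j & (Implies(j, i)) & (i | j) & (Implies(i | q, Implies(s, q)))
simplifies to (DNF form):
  False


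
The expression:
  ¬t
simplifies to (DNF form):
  ¬t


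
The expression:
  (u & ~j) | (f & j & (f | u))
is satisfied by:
  {u: True, f: True, j: False}
  {u: True, f: False, j: False}
  {u: True, j: True, f: True}
  {j: True, f: True, u: False}


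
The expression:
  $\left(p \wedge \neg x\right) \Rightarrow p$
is always true.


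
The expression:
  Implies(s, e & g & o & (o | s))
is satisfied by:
  {e: True, o: True, g: True, s: False}
  {e: True, o: True, g: False, s: False}
  {e: True, g: True, o: False, s: False}
  {e: True, g: False, o: False, s: False}
  {o: True, g: True, e: False, s: False}
  {o: True, e: False, g: False, s: False}
  {o: False, g: True, e: False, s: False}
  {o: False, e: False, g: False, s: False}
  {e: True, s: True, o: True, g: True}


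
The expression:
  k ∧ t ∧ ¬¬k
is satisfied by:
  {t: True, k: True}


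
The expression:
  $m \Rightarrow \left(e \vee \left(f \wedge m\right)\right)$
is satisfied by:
  {e: True, f: True, m: False}
  {e: True, f: False, m: False}
  {f: True, e: False, m: False}
  {e: False, f: False, m: False}
  {e: True, m: True, f: True}
  {e: True, m: True, f: False}
  {m: True, f: True, e: False}


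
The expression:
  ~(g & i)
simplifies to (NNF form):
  ~g | ~i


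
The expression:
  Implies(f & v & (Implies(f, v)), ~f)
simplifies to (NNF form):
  ~f | ~v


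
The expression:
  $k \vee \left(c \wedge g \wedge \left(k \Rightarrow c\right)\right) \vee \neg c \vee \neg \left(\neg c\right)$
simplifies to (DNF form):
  $\text{True}$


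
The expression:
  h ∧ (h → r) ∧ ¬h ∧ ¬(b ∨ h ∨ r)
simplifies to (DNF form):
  False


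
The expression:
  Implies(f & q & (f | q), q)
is always true.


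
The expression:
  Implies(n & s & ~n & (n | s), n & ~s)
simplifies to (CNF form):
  True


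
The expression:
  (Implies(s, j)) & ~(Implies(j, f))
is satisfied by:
  {j: True, f: False}


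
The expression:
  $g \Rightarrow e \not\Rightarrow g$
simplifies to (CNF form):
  $\neg g$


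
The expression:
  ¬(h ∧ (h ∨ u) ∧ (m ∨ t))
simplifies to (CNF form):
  (¬h ∨ ¬m) ∧ (¬h ∨ ¬t)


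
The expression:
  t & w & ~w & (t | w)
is never true.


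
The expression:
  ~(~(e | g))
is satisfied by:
  {e: True, g: True}
  {e: True, g: False}
  {g: True, e: False}


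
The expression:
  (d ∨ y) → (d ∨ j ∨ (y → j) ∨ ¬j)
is always true.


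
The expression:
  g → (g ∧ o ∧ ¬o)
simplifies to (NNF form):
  ¬g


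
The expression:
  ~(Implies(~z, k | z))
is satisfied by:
  {z: False, k: False}


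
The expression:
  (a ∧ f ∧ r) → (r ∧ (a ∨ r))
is always true.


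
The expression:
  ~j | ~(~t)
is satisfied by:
  {t: True, j: False}
  {j: False, t: False}
  {j: True, t: True}


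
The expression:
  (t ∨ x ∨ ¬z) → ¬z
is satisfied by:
  {t: False, z: False, x: False}
  {x: True, t: False, z: False}
  {t: True, x: False, z: False}
  {x: True, t: True, z: False}
  {z: True, x: False, t: False}


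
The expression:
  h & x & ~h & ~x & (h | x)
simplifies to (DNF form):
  False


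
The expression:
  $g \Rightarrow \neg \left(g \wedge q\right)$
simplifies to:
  $\neg g \vee \neg q$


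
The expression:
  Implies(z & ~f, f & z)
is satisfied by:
  {f: True, z: False}
  {z: False, f: False}
  {z: True, f: True}


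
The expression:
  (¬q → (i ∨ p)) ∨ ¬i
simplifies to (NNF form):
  True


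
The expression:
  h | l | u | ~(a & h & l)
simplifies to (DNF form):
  True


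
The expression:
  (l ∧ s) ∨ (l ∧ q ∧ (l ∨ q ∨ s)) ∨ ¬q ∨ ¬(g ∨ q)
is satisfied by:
  {l: True, q: False}
  {q: False, l: False}
  {q: True, l: True}


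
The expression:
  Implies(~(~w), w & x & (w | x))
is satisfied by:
  {x: True, w: False}
  {w: False, x: False}
  {w: True, x: True}


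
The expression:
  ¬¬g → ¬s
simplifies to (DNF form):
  ¬g ∨ ¬s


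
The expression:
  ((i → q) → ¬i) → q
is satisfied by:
  {q: True}


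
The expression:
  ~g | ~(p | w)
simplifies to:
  ~g | (~p & ~w)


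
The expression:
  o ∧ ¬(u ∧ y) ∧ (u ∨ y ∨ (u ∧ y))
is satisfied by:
  {y: True, o: True, u: False}
  {u: True, o: True, y: False}


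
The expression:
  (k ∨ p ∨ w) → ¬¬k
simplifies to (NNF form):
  k ∨ (¬p ∧ ¬w)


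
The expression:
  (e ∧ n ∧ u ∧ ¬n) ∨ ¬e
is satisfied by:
  {e: False}


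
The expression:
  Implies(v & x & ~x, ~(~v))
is always true.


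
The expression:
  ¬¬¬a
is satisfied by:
  {a: False}


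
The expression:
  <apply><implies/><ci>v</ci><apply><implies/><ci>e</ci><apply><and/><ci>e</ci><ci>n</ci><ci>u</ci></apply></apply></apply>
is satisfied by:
  {u: True, n: True, v: False, e: False}
  {u: True, n: False, v: False, e: False}
  {n: True, u: False, v: False, e: False}
  {u: False, n: False, v: False, e: False}
  {e: True, u: True, n: True, v: False}
  {e: True, u: True, n: False, v: False}
  {e: True, n: True, u: False, v: False}
  {e: True, n: False, u: False, v: False}
  {u: True, v: True, n: True, e: False}
  {u: True, v: True, n: False, e: False}
  {v: True, n: True, u: False, e: False}
  {v: True, u: False, n: False, e: False}
  {e: True, u: True, v: True, n: True}


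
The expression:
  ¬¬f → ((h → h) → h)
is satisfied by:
  {h: True, f: False}
  {f: False, h: False}
  {f: True, h: True}


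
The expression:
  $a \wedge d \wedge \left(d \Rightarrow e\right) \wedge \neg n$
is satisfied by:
  {a: True, e: True, d: True, n: False}


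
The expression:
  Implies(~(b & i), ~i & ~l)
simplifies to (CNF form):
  (b | ~i) & (b | ~l) & (i | ~i) & (i | ~l)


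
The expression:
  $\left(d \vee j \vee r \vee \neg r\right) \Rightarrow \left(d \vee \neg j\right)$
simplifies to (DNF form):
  $d \vee \neg j$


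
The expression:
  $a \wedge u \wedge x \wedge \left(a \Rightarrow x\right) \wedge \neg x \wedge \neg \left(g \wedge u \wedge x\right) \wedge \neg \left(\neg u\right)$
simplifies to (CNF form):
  $\text{False}$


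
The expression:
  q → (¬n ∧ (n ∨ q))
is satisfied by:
  {q: False, n: False}
  {n: True, q: False}
  {q: True, n: False}


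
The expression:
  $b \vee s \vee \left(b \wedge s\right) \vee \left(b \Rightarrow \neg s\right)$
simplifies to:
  $\text{True}$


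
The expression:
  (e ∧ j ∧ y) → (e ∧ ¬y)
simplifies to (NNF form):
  ¬e ∨ ¬j ∨ ¬y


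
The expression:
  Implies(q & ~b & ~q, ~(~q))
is always true.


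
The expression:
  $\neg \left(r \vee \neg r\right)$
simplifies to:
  $\text{False}$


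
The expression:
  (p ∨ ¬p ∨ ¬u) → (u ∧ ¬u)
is never true.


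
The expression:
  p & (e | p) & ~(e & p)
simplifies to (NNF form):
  p & ~e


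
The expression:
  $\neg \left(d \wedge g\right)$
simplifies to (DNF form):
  $\neg d \vee \neg g$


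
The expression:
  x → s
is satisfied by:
  {s: True, x: False}
  {x: False, s: False}
  {x: True, s: True}


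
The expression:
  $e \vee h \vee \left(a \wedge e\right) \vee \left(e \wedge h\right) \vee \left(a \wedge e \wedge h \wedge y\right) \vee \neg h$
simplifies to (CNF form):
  $\text{True}$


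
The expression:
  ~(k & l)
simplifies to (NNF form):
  ~k | ~l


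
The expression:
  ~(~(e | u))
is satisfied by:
  {e: True, u: True}
  {e: True, u: False}
  {u: True, e: False}


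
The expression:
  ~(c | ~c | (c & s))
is never true.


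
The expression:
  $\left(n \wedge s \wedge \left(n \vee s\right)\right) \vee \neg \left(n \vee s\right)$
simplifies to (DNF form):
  $\left(n \wedge s\right) \vee \left(\neg n \wedge \neg s\right)$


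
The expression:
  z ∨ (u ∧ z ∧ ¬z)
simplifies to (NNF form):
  z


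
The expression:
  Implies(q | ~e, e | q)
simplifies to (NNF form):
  e | q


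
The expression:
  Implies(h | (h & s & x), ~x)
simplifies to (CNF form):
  ~h | ~x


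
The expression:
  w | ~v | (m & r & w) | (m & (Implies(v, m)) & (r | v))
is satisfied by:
  {w: True, m: True, v: False}
  {w: True, v: False, m: False}
  {m: True, v: False, w: False}
  {m: False, v: False, w: False}
  {w: True, m: True, v: True}
  {w: True, v: True, m: False}
  {m: True, v: True, w: False}


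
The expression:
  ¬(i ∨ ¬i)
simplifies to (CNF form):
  False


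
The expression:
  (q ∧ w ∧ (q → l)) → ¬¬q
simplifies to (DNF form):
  True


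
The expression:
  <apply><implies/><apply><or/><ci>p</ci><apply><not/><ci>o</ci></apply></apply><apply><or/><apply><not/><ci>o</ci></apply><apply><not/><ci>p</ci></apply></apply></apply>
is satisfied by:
  {p: False, o: False}
  {o: True, p: False}
  {p: True, o: False}


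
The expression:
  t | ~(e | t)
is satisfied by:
  {t: True, e: False}
  {e: False, t: False}
  {e: True, t: True}


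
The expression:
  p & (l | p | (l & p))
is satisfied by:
  {p: True}


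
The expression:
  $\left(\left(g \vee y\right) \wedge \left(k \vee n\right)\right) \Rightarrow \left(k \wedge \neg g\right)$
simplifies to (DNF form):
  $\left(k \wedge \neg g\right) \vee \left(\neg g \wedge \neg y\right) \vee \left(\neg k \wedge \neg n\right)$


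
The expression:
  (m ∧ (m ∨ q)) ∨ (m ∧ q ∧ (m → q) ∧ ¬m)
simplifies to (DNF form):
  m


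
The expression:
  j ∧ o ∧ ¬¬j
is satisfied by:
  {j: True, o: True}


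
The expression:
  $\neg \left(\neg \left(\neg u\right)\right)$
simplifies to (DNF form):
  $\neg u$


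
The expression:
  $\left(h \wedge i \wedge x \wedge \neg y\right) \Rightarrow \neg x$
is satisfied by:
  {y: True, h: False, i: False, x: False}
  {y: False, h: False, i: False, x: False}
  {y: True, x: True, h: False, i: False}
  {x: True, y: False, h: False, i: False}
  {y: True, i: True, x: False, h: False}
  {i: True, x: False, h: False, y: False}
  {y: True, x: True, i: True, h: False}
  {x: True, i: True, y: False, h: False}
  {y: True, h: True, x: False, i: False}
  {h: True, x: False, i: False, y: False}
  {y: True, x: True, h: True, i: False}
  {x: True, h: True, y: False, i: False}
  {y: True, i: True, h: True, x: False}
  {i: True, h: True, x: False, y: False}
  {y: True, x: True, i: True, h: True}


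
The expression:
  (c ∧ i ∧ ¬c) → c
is always true.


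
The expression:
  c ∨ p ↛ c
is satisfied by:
  {c: True, p: True}
  {c: True, p: False}
  {p: True, c: False}


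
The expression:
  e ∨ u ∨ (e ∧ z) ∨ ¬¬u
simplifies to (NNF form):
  e ∨ u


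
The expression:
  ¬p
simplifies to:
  ¬p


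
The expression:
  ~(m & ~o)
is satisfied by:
  {o: True, m: False}
  {m: False, o: False}
  {m: True, o: True}


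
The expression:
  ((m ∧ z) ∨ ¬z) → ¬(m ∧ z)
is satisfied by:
  {m: False, z: False}
  {z: True, m: False}
  {m: True, z: False}


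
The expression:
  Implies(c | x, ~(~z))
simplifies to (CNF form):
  (z | ~c) & (z | ~x)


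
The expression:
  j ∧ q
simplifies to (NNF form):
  j ∧ q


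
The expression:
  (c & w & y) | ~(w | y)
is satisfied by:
  {c: True, w: False, y: False}
  {w: False, y: False, c: False}
  {y: True, c: True, w: True}


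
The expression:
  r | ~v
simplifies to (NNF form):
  r | ~v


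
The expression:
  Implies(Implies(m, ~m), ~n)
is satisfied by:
  {m: True, n: False}
  {n: False, m: False}
  {n: True, m: True}


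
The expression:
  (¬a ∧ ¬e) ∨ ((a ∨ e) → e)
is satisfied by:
  {e: True, a: False}
  {a: False, e: False}
  {a: True, e: True}


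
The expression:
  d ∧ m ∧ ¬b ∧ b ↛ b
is never true.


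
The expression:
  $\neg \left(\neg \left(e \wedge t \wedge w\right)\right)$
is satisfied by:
  {t: True, e: True, w: True}


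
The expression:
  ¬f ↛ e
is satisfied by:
  {e: True, f: False}
  {f: False, e: False}
  {f: True, e: True}


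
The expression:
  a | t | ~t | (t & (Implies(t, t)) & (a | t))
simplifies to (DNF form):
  True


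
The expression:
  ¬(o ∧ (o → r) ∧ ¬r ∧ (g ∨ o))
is always true.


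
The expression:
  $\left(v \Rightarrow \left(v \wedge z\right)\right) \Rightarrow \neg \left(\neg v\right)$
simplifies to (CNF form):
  $v$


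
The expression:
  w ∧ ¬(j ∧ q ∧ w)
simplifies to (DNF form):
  (w ∧ ¬j) ∨ (w ∧ ¬q)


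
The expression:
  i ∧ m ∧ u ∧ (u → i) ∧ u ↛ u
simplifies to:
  False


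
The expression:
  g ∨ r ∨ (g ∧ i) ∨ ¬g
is always true.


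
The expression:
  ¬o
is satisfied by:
  {o: False}


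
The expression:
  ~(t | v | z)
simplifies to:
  ~t & ~v & ~z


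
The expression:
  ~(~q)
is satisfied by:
  {q: True}


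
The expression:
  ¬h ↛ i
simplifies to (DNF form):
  ¬h ∧ ¬i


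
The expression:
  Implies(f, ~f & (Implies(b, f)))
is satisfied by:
  {f: False}


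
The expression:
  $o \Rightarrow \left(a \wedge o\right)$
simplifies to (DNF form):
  $a \vee \neg o$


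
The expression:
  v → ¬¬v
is always true.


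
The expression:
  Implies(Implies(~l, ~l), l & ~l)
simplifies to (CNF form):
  False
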